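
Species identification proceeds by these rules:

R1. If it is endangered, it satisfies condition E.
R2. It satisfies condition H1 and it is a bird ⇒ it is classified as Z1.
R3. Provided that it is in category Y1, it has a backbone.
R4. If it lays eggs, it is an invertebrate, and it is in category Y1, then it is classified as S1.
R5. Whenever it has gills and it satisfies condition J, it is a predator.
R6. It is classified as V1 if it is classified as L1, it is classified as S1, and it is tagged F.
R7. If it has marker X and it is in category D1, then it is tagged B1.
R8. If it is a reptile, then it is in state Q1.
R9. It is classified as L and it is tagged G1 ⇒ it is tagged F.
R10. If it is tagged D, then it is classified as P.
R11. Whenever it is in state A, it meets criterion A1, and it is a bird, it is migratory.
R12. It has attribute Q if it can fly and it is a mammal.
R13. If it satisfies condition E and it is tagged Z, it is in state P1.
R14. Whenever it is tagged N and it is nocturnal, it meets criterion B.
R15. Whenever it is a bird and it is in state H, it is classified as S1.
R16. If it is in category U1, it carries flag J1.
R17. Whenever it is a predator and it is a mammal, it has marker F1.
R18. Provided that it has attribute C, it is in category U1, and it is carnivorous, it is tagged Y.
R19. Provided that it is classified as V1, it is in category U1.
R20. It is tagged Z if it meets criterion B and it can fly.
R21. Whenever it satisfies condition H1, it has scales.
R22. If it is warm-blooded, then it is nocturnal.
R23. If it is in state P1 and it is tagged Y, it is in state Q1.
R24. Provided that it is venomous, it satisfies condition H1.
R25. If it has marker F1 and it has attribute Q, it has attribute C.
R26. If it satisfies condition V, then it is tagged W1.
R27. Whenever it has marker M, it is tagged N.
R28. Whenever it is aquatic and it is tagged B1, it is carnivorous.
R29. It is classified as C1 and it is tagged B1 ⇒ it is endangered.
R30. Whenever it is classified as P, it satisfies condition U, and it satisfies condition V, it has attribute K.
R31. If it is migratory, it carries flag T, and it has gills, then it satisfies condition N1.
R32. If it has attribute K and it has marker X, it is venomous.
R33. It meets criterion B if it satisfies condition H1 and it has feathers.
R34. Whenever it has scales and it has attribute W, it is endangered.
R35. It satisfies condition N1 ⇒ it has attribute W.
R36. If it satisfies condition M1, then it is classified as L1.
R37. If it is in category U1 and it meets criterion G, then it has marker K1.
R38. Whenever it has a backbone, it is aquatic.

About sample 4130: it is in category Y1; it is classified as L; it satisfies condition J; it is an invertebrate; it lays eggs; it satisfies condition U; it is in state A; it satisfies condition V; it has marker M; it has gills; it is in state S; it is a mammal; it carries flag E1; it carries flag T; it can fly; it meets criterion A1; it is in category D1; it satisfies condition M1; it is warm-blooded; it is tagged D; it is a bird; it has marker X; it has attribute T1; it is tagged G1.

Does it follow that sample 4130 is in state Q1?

By R3 (it is in category Y1): it has a backbone.
By R4 (it lays eggs, it is an invertebrate, it is in category Y1): it is classified as S1.
By R5 (it has gills, it satisfies condition J): it is a predator.
By R7 (it has marker X, it is in category D1): it is tagged B1.
By R9 (it is classified as L, it is tagged G1): it is tagged F.
By R10 (it is tagged D): it is classified as P.
By R11 (it is in state A, it meets criterion A1, it is a bird): it is migratory.
By R12 (it can fly, it is a mammal): it has attribute Q.
By R17 (it is a predator, it is a mammal): it has marker F1.
By R22 (it is warm-blooded): it is nocturnal.
By R25 (it has marker F1, it has attribute Q): it has attribute C.
By R27 (it has marker M): it is tagged N.
By R30 (it is classified as P, it satisfies condition U, it satisfies condition V): it has attribute K.
By R31 (it is migratory, it carries flag T, it has gills): it satisfies condition N1.
By R32 (it has attribute K, it has marker X): it is venomous.
By R35 (it satisfies condition N1): it has attribute W.
By R36 (it satisfies condition M1): it is classified as L1.
By R38 (it has a backbone): it is aquatic.
By R6 (it is classified as L1, it is classified as S1, it is tagged F): it is classified as V1.
By R14 (it is tagged N, it is nocturnal): it meets criterion B.
By R19 (it is classified as V1): it is in category U1.
By R20 (it meets criterion B, it can fly): it is tagged Z.
By R24 (it is venomous): it satisfies condition H1.
By R28 (it is aquatic, it is tagged B1): it is carnivorous.
By R18 (it has attribute C, it is in category U1, it is carnivorous): it is tagged Y.
By R21 (it satisfies condition H1): it has scales.
By R34 (it has scales, it has attribute W): it is endangered.
By R1 (it is endangered): it satisfies condition E.
By R13 (it satisfies condition E, it is tagged Z): it is in state P1.
By R23 (it is in state P1, it is tagged Y): it is in state Q1.

Yes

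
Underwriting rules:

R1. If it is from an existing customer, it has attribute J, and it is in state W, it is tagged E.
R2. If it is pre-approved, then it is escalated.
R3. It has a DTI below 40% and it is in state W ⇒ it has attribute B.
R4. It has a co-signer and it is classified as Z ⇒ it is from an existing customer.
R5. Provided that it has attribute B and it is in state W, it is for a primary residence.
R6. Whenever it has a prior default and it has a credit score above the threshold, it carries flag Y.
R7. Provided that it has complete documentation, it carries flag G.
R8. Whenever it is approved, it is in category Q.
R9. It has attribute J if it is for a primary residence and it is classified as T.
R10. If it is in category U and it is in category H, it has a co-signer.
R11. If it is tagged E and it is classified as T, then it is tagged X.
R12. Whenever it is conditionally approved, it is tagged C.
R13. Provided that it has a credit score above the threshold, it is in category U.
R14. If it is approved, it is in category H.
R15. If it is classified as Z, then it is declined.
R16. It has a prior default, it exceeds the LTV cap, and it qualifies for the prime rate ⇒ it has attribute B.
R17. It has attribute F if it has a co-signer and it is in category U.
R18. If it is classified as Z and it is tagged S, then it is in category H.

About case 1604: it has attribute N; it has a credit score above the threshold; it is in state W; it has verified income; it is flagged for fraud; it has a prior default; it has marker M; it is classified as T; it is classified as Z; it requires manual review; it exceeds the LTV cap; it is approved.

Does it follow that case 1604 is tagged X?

Forward chaining from the given facts derives: carries flag Y, is in category Q, is in category U, is in category H, is declined, has a co-signer, has attribute F, is from an existing customer.
The only rule concluding "it is tagged X" is R11, which needs "it is tagged E"; that is never established.

No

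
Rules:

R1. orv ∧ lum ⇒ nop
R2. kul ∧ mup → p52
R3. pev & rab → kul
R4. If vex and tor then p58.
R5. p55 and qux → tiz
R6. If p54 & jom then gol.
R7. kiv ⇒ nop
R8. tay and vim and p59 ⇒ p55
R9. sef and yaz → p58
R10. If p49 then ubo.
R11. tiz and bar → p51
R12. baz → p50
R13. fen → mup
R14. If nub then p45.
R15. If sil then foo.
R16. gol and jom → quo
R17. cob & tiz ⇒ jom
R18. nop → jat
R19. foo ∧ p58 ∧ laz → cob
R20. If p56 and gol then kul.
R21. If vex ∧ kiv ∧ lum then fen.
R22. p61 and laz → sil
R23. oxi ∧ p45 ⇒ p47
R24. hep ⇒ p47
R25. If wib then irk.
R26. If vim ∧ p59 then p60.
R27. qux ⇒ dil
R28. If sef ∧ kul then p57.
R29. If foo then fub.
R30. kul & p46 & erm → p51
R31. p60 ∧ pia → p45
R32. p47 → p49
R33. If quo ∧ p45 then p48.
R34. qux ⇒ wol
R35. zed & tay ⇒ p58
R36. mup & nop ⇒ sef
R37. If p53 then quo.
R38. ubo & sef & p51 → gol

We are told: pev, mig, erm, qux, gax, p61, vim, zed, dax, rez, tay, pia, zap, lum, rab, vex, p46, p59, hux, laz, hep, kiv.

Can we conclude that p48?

Yes

kul  (by R3: pev, rab)
nop  (by R7: kiv)
p55  (by R8: tay, vim, p59)
fen  (by R21: vex, kiv, lum)
sil  (by R22: p61, laz)
p47  (by R24: hep)
p60  (by R26: vim, p59)
p51  (by R30: kul, p46, erm)
p45  (by R31: p60, pia)
p49  (by R32: p47)
p58  (by R35: zed, tay)
tiz  (by R5: p55, qux)
ubo  (by R10: p49)
mup  (by R13: fen)
foo  (by R15: sil)
cob  (by R19: foo, p58, laz)
sef  (by R36: mup, nop)
gol  (by R38: ubo, sef, p51)
jom  (by R17: cob, tiz)
quo  (by R16: gol, jom)
p48  (by R33: quo, p45)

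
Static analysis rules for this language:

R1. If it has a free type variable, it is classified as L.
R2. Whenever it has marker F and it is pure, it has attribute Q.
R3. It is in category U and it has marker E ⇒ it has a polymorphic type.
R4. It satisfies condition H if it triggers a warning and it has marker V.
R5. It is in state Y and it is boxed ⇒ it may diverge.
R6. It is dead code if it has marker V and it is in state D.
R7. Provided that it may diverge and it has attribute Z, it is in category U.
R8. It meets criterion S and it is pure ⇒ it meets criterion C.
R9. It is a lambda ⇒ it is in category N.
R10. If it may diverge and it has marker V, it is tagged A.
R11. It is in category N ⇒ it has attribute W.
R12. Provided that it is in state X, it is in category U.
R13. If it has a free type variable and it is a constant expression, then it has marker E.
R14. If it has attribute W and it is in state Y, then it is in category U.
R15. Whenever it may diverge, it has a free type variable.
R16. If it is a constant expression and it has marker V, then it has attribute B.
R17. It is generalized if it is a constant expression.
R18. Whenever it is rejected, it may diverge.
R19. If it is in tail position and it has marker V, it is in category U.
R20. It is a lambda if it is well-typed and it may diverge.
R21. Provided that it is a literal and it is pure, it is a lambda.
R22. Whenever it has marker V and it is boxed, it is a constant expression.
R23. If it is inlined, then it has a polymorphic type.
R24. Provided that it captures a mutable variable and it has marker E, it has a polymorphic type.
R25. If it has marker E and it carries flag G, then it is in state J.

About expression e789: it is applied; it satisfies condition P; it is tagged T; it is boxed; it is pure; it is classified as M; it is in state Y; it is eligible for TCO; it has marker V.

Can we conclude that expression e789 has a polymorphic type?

No

Forward chaining from the given facts derives: may diverge, is tagged A, has a free type variable, is a constant expression, is classified as L, has marker E, has attribute B, is generalized.
Rules concluding "it has a polymorphic type": R3 needs "it is in category U"; R23 needs "it is inlined"; R24 needs "it captures a mutable variable" — none of these are established.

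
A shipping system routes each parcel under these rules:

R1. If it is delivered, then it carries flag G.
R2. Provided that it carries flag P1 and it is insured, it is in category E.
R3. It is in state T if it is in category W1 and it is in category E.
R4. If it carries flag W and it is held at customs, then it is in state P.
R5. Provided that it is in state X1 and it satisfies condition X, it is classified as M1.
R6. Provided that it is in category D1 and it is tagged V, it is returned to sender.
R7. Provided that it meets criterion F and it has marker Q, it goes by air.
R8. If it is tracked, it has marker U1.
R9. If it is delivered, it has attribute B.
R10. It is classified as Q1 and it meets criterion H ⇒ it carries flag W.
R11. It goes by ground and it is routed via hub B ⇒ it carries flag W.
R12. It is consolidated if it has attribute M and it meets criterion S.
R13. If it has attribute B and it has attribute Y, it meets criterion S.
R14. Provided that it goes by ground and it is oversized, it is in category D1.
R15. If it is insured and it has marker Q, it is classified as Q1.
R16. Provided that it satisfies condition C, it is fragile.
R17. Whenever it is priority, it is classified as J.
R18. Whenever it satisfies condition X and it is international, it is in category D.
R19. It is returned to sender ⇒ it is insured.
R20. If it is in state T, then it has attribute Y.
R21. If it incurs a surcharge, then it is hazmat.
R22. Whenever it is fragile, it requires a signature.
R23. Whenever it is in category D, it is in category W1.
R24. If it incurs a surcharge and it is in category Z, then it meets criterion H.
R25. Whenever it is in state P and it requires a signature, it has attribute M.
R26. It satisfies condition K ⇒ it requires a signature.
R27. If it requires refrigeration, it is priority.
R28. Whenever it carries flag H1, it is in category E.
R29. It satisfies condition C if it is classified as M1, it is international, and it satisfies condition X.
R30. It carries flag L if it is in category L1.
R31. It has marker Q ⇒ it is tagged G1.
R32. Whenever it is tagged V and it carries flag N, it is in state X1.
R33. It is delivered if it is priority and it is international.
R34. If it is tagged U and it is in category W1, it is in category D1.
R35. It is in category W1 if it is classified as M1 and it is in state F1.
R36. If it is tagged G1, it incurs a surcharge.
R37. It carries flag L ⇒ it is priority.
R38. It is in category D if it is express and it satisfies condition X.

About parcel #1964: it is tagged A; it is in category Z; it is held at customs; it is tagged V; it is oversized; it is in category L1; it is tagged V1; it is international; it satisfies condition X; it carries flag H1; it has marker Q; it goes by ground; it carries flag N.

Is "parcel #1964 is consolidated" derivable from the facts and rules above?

By R14 (it goes by ground, it is oversized): it is in category D1.
By R18 (it satisfies condition X, it is international): it is in category D.
By R23 (it is in category D): it is in category W1.
By R28 (it carries flag H1): it is in category E.
By R30 (it is in category L1): it carries flag L.
By R31 (it has marker Q): it is tagged G1.
By R32 (it is tagged V, it carries flag N): it is in state X1.
By R36 (it is tagged G1): it incurs a surcharge.
By R37 (it carries flag L): it is priority.
By R3 (it is in category W1, it is in category E): it is in state T.
By R5 (it is in state X1, it satisfies condition X): it is classified as M1.
By R6 (it is in category D1, it is tagged V): it is returned to sender.
By R19 (it is returned to sender): it is insured.
By R20 (it is in state T): it has attribute Y.
By R24 (it incurs a surcharge, it is in category Z): it meets criterion H.
By R29 (it is classified as M1, it is international, it satisfies condition X): it satisfies condition C.
By R33 (it is priority, it is international): it is delivered.
By R9 (it is delivered): it has attribute B.
By R13 (it has attribute B, it has attribute Y): it meets criterion S.
By R15 (it is insured, it has marker Q): it is classified as Q1.
By R16 (it satisfies condition C): it is fragile.
By R22 (it is fragile): it requires a signature.
By R10 (it is classified as Q1, it meets criterion H): it carries flag W.
By R4 (it carries flag W, it is held at customs): it is in state P.
By R25 (it is in state P, it requires a signature): it has attribute M.
By R12 (it has attribute M, it meets criterion S): it is consolidated.

Yes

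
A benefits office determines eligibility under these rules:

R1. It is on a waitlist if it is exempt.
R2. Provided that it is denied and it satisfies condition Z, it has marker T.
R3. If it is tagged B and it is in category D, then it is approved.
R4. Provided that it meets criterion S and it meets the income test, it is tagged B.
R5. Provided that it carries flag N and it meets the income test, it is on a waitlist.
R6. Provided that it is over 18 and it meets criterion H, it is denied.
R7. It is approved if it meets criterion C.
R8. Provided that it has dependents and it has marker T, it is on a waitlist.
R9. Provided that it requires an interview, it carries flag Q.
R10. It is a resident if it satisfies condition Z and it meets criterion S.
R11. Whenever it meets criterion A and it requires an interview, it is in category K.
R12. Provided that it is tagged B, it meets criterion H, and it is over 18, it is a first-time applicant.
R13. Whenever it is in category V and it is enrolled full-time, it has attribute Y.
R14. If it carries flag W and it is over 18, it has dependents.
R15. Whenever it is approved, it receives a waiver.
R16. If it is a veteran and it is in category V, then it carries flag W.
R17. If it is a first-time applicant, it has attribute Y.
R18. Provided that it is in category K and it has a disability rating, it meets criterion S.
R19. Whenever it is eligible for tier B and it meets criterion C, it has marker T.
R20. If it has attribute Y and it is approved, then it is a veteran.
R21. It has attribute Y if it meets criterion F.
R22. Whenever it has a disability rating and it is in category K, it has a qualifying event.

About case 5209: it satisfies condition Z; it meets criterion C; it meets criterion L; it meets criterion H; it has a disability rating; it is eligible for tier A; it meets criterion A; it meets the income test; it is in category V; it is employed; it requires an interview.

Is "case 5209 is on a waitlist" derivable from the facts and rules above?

Forward chaining from the given facts derives: is approved, carries flag Q, is in category K, receives a waiver, meets criterion S, has a qualifying event, is tagged B, is a resident.
Rules concluding "it is on a waitlist": R1 needs "it is exempt"; R5 needs "it carries flag N"; R8 needs "it has dependents" — none of these are established.

No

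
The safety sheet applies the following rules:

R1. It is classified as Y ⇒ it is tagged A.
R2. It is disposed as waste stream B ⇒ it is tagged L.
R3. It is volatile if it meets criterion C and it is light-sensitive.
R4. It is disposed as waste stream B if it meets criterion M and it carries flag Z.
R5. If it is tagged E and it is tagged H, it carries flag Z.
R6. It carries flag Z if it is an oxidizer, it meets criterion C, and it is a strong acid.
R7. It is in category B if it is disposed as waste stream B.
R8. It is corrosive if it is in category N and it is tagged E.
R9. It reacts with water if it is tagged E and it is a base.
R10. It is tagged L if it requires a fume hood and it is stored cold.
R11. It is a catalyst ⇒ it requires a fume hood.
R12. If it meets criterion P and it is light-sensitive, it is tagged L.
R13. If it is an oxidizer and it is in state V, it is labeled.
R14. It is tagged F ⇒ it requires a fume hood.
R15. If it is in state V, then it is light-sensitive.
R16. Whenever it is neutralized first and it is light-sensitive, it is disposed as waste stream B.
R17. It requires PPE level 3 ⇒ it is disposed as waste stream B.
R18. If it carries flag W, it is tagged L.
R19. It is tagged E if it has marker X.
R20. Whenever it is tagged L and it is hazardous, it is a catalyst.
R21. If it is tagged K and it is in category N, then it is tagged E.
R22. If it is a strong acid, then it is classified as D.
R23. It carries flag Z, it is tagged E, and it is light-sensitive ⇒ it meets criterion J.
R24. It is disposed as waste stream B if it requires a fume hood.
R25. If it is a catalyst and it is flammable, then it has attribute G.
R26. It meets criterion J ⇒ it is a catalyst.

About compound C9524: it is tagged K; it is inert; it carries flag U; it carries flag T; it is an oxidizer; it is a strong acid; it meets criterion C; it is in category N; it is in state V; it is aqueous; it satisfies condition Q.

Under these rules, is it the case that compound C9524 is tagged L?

By R6 (it is an oxidizer, it meets criterion C, it is a strong acid): it carries flag Z.
By R15 (it is in state V): it is light-sensitive.
By R21 (it is tagged K, it is in category N): it is tagged E.
By R23 (it carries flag Z, it is tagged E, it is light-sensitive): it meets criterion J.
By R26 (it meets criterion J): it is a catalyst.
By R11 (it is a catalyst): it requires a fume hood.
By R24 (it requires a fume hood): it is disposed as waste stream B.
By R2 (it is disposed as waste stream B): it is tagged L.

Yes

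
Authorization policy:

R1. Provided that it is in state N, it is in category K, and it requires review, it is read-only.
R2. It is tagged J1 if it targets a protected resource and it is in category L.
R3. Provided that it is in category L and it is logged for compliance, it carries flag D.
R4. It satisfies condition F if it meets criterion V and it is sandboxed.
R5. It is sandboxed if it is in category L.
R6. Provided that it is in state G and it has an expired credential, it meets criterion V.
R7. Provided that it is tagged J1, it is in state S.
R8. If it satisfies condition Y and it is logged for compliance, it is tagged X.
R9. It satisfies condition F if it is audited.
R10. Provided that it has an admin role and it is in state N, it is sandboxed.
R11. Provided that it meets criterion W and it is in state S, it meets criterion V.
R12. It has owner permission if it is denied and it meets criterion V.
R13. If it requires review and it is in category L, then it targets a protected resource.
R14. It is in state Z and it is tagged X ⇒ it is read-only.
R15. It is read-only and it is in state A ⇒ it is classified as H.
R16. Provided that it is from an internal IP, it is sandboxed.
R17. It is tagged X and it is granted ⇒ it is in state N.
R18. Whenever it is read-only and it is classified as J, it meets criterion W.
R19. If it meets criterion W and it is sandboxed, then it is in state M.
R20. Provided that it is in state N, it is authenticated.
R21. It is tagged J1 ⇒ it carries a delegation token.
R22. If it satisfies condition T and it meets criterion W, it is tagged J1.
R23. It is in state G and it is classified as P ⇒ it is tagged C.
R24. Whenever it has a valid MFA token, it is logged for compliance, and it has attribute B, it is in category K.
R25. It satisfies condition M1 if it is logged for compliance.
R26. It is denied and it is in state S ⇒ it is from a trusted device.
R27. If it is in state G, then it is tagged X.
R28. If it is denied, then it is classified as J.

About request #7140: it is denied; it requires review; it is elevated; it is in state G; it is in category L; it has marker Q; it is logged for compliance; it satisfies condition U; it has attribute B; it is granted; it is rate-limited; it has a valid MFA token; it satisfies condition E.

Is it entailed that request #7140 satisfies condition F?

Yes

By R5 (it is in category L): it is sandboxed.
By R13 (it requires review, it is in category L): it targets a protected resource.
By R24 (it has a valid MFA token, it is logged for compliance, it has attribute B): it is in category K.
By R27 (it is in state G): it is tagged X.
By R28 (it is denied): it is classified as J.
By R2 (it targets a protected resource, it is in category L): it is tagged J1.
By R7 (it is tagged J1): it is in state S.
By R17 (it is tagged X, it is granted): it is in state N.
By R1 (it is in state N, it is in category K, it requires review): it is read-only.
By R18 (it is read-only, it is classified as J): it meets criterion W.
By R11 (it meets criterion W, it is in state S): it meets criterion V.
By R4 (it meets criterion V, it is sandboxed): it satisfies condition F.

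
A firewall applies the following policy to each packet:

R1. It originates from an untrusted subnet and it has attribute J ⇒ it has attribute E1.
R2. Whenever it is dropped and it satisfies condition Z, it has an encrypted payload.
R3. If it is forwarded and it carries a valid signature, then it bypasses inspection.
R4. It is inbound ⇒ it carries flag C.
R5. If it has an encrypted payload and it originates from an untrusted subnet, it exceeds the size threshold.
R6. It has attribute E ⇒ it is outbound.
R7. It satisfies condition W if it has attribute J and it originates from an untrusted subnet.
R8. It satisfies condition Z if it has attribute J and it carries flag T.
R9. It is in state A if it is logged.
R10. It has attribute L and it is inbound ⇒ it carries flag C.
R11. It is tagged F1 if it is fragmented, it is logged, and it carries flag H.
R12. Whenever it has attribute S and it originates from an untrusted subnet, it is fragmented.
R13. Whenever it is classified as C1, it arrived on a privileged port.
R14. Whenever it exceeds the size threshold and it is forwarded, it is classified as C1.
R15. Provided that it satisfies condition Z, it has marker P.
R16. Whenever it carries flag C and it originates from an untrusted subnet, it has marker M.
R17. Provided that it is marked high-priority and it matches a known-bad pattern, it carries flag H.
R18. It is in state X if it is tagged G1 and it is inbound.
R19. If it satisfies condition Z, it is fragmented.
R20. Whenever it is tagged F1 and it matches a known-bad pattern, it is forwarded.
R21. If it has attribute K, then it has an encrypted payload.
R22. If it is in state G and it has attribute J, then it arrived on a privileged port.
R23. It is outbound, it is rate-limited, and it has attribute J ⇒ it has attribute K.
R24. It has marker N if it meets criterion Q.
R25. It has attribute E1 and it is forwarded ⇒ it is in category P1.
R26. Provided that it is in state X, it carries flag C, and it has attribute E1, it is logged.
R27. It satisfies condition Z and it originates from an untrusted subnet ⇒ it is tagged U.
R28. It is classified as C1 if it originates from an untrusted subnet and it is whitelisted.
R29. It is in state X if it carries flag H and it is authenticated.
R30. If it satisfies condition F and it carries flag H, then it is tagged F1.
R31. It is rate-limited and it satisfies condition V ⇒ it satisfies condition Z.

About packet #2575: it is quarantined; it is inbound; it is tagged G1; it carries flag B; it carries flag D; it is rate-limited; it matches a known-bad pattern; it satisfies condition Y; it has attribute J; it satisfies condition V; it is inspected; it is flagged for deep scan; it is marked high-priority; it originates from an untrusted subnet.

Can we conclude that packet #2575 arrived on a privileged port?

No

Forward chaining from the given facts derives: has attribute E1, carries flag C, satisfies condition W, has marker M, carries flag H, is in state X, is logged, satisfies condition Z, is in state A, has marker P, is fragmented, is tagged U, is tagged F1, is forwarded, is in category P1.
Rules concluding "it arrived on a privileged port": R13 needs "it is classified as C1"; R22 needs "it is in state G" — none of these are established.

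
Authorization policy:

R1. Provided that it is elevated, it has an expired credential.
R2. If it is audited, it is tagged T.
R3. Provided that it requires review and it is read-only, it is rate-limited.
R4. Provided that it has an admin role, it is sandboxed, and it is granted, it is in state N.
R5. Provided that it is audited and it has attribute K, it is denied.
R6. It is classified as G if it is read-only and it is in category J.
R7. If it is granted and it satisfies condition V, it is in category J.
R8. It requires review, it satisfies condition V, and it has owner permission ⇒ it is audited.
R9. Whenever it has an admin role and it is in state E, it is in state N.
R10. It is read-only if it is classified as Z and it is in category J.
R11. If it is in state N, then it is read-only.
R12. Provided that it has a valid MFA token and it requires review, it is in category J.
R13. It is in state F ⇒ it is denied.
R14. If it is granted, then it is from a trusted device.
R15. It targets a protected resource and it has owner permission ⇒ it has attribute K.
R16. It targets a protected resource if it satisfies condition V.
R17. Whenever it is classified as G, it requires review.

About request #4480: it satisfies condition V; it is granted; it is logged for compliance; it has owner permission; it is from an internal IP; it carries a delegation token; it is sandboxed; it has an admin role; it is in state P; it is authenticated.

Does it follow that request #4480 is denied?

By R4 (it has an admin role, it is sandboxed, it is granted): it is in state N.
By R7 (it is granted, it satisfies condition V): it is in category J.
By R11 (it is in state N): it is read-only.
By R16 (it satisfies condition V): it targets a protected resource.
By R6 (it is read-only, it is in category J): it is classified as G.
By R15 (it targets a protected resource, it has owner permission): it has attribute K.
By R17 (it is classified as G): it requires review.
By R8 (it requires review, it satisfies condition V, it has owner permission): it is audited.
By R5 (it is audited, it has attribute K): it is denied.

Yes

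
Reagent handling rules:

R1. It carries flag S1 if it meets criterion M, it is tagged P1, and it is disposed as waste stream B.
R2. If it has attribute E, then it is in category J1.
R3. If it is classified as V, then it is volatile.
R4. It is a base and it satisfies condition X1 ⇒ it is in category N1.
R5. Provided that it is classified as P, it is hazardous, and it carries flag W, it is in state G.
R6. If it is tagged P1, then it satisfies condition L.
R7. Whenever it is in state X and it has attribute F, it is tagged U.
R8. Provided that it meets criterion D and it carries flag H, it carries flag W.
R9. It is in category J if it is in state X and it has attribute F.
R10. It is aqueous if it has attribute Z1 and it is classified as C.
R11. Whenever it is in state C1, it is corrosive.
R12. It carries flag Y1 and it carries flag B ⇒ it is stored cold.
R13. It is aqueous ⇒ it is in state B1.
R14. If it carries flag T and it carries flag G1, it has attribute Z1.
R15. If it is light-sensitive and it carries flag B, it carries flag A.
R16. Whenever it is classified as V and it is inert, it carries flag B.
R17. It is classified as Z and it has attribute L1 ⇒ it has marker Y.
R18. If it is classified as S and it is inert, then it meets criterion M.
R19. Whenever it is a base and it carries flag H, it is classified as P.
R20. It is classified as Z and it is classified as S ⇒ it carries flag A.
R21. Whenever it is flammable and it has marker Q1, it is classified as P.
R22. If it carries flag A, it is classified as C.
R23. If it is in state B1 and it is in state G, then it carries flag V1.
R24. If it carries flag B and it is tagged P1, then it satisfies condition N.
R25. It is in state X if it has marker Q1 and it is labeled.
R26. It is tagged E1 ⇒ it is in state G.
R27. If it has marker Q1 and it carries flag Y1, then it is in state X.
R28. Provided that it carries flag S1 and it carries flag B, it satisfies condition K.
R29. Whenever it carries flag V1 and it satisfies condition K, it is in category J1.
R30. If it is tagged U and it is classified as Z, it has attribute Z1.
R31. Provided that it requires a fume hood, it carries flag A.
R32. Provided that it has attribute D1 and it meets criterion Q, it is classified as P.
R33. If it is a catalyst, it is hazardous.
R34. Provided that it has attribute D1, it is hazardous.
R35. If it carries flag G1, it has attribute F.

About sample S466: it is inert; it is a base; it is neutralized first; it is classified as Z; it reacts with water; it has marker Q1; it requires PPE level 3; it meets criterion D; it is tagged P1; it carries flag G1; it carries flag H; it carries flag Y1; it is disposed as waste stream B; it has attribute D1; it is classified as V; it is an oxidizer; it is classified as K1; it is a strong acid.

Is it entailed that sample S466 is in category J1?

Forward chaining from the given facts derives: is volatile, satisfies condition L, carries flag W, carries flag B, is classified as P, satisfies condition N, is in state X, is hazardous, has attribute F, is in state G, is tagged U, is in category J, is stored cold, has attribute Z1.
Rules concluding "it is in category J1": R2 needs "it has attribute E"; R29 needs "it carries flag V1" — none of these are established.

No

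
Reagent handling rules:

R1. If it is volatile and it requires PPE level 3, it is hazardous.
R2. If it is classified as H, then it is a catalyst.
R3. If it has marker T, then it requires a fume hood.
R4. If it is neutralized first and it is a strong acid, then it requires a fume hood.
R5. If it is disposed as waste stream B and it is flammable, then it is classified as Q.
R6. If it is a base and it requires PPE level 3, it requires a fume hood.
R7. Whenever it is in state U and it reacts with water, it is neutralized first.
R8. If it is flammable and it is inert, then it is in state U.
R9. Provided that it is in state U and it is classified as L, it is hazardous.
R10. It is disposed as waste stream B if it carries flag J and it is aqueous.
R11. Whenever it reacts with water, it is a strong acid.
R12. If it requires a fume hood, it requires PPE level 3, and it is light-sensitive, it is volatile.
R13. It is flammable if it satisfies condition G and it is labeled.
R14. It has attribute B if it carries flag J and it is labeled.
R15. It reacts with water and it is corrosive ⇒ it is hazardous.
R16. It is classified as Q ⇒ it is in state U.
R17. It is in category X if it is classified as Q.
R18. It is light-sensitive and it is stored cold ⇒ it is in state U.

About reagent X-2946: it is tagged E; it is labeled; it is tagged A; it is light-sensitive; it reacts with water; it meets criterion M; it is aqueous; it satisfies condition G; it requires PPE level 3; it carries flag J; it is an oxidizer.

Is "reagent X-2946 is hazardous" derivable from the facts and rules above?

By R10 (it carries flag J, it is aqueous): it is disposed as waste stream B.
By R11 (it reacts with water): it is a strong acid.
By R13 (it satisfies condition G, it is labeled): it is flammable.
By R5 (it is disposed as waste stream B, it is flammable): it is classified as Q.
By R16 (it is classified as Q): it is in state U.
By R7 (it is in state U, it reacts with water): it is neutralized first.
By R4 (it is neutralized first, it is a strong acid): it requires a fume hood.
By R12 (it requires a fume hood, it requires PPE level 3, it is light-sensitive): it is volatile.
By R1 (it is volatile, it requires PPE level 3): it is hazardous.

Yes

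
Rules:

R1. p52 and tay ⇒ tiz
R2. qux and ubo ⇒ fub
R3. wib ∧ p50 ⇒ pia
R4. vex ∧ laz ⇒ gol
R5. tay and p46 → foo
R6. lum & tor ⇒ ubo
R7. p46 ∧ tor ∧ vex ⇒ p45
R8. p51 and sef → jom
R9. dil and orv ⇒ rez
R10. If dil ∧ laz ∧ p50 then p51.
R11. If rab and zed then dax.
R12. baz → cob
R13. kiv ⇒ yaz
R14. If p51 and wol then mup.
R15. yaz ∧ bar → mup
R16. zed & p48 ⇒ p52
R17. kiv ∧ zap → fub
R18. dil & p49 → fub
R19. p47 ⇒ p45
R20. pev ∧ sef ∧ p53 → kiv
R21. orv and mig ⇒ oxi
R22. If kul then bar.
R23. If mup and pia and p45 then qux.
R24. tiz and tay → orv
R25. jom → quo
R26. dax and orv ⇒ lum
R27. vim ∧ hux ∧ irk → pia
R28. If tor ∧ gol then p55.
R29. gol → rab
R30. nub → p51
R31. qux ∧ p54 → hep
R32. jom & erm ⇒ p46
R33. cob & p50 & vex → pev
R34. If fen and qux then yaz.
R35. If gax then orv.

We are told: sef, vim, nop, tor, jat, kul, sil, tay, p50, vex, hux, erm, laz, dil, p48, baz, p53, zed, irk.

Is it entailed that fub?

gol  (by R4: vex, laz)
p51  (by R10: dil, laz, p50)
cob  (by R12: baz)
p52  (by R16: zed, p48)
bar  (by R22: kul)
pia  (by R27: vim, hux, irk)
rab  (by R29: gol)
pev  (by R33: cob, p50, vex)
tiz  (by R1: p52, tay)
jom  (by R8: p51, sef)
dax  (by R11: rab, zed)
kiv  (by R20: pev, sef, p53)
orv  (by R24: tiz, tay)
lum  (by R26: dax, orv)
p46  (by R32: jom, erm)
ubo  (by R6: lum, tor)
p45  (by R7: p46, tor, vex)
yaz  (by R13: kiv)
mup  (by R15: yaz, bar)
qux  (by R23: mup, pia, p45)
fub  (by R2: qux, ubo)

Yes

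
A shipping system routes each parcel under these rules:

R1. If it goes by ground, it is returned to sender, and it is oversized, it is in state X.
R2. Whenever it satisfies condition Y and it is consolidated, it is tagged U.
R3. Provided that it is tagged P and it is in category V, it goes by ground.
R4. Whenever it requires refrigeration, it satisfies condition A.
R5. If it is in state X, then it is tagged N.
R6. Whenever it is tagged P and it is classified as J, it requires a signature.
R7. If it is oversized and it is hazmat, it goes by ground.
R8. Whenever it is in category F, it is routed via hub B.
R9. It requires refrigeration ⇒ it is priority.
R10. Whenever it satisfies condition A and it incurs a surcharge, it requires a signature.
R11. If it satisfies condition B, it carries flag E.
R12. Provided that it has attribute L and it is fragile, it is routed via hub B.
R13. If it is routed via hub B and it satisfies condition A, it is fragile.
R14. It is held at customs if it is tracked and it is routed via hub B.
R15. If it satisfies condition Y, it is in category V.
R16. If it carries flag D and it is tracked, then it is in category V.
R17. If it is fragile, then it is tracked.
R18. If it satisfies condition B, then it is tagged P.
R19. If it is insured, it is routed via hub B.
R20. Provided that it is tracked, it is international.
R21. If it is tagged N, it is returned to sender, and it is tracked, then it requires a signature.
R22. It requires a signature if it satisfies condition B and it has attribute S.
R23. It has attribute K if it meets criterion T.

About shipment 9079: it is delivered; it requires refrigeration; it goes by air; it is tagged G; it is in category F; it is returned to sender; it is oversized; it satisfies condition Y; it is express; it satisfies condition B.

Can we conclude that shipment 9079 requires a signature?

By R4 (it requires refrigeration): it satisfies condition A.
By R8 (it is in category F): it is routed via hub B.
By R13 (it is routed via hub B, it satisfies condition A): it is fragile.
By R15 (it satisfies condition Y): it is in category V.
By R17 (it is fragile): it is tracked.
By R18 (it satisfies condition B): it is tagged P.
By R3 (it is tagged P, it is in category V): it goes by ground.
By R1 (it goes by ground, it is returned to sender, it is oversized): it is in state X.
By R5 (it is in state X): it is tagged N.
By R21 (it is tagged N, it is returned to sender, it is tracked): it requires a signature.

Yes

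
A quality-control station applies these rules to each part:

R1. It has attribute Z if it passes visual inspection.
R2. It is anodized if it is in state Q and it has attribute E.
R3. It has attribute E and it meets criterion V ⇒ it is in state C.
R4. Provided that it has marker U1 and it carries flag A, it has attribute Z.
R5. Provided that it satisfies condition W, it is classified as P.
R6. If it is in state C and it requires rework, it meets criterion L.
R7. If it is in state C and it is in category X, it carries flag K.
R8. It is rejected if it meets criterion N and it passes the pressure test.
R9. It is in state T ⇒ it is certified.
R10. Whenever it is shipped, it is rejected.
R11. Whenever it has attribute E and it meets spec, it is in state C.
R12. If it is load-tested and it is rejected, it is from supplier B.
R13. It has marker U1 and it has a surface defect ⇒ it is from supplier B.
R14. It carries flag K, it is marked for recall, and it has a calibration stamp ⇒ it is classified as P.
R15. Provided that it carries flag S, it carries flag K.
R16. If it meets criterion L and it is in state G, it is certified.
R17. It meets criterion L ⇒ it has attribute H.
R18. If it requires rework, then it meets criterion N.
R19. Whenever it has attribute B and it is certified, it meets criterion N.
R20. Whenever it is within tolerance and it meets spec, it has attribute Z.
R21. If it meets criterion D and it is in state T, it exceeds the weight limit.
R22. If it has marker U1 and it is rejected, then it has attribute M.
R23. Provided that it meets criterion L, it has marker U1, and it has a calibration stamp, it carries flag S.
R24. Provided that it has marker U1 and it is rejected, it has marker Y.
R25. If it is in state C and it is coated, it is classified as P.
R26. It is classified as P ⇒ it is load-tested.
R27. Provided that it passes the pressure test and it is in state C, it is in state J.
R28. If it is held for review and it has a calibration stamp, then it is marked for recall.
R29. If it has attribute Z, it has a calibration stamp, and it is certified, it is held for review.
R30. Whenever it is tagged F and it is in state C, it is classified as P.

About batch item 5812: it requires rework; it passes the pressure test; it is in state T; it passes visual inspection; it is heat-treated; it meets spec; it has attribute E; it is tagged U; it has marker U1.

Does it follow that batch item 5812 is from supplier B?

Forward chaining from the given facts derives: has attribute Z, is certified, is in state C, meets criterion N, is in state J, meets criterion L, is rejected, has attribute H, has attribute M, has marker Y.
Rules concluding "it is from supplier B": R12 needs "it is load-tested"; R13 needs "it has a surface defect" — none of these are established.

No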